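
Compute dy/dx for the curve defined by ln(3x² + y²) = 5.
Apply d/dx to both sides, remembering that y depends on x. Each occurrence of y therefore brings in a y' = dy/dx via the chain rule.

With F(x, y) equal to the left-hand side minus the right, differentiate F term by term:
  d/dx[ln(3x^2 + y^2)] = (6x + 2y·y')/(3x^2 + y^2)
  d/dx[-5] = 0
Adding these up, d/dx[F] = 0 becomes
  (6x/(3x^2 + y^2)) + (2y/(3x^2 + y^2))·y' = 0,
so isolating y',
  dy/dx = -(6x/(3x^2 + y^2))/(2y/(3x^2 + y^2)) = -3x/y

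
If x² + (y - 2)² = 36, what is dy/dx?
Differentiate both sides with respect to x, treating y as y(x). By the chain rule, any term containing y contributes a factor of y' = dy/dx when we differentiate it.

Move every term to one side and write the relation as F(x, y) = 0. Term by term,
  d/dx[x^2] = 2x
  d/dx[(y - 2)^2] = 2·y'(y - 2)
  d/dx[-36] = 0

The pieces without y' make up ∂F/∂x and the coefficient of y' is ∂F/∂y:
  ∂F/∂x = 2x,
  ∂F/∂y = 2y - 4.

Since d/dx[F] = ∂F/∂x + (∂F/∂y)·y' = 0, solve for y':
  (∂F/∂y)·y' = -∂F/∂x
  dy/dx = -(∂F/∂x)/(∂F/∂y) = -(2x)/(2y - 4) = -x/(y - 2)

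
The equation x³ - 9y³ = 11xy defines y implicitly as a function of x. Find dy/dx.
Differentiate both sides with respect to x, treating y as y(x). By the chain rule, any term containing y contributes a factor of y' = dy/dx when we differentiate it.

Move every term to one side and write the relation as F(x, y) = 0. Term by term,
  d/dx[x^3] = 3x^2
  d/dx[-11xy] = -11x·y' - 11y
  d/dx[-9y^3] = -27y^2·y'

The pieces without y' make up ∂F/∂x and the coefficient of y' is ∂F/∂y:
  ∂F/∂x = 3x^2 - 11y,
  ∂F/∂y = -11x - 27y^2.

Since d/dx[F] = ∂F/∂x + (∂F/∂y)·y' = 0, solve for y':
  (∂F/∂y)·y' = -∂F/∂x
  dy/dx = -(∂F/∂x)/(∂F/∂y) = -(3x^2 - 11y)/(-11x - 27y^2) = (3x^2 - 11y)/(11x + 27y^2)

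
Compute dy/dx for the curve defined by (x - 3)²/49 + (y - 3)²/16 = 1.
Differentiate the relation implicitly: treat y = y(x) and apply the chain rule, so every y-derivative picks up a y' = dy/dx factor.

With everything moved to the left-hand side, differentiate term by term:
  d/dx[(x - 3)^2/49] = 2x/49 - 6/49
  d/dx[(y - 3)^2/16] = y'(y - 3)/8
  d/dx[-1] = 0

Separating the contributions that come from x directly and those that come through y:
  without y':      2x/49 - 6/49
  multiplying y':  y/8 - 3/8

so (2x/49 - 6/49) + (y/8 - 3/8)·y' = 0, and therefore
  dy/dx = -(2x/49 - 6/49)/(y/8 - 3/8)
        = -(2(x - 3)/49)/((y - 3)/8) = 16(3 - x)/(49(y - 3))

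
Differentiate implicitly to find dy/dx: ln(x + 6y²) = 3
Differentiate the relation implicitly: treat y = y(x) and apply the chain rule, so every y-derivative picks up a y' = dy/dx factor.

With everything moved to the left-hand side, differentiate term by term:
  d/dx[ln(x + 6y^2)] = (12y·y' + 1)/(x + 6y^2)
  d/dx[-3] = 0

Separating the contributions that come from x directly and those that come through y:
  without y':      1/(x + 6y^2)
  multiplying y':  12y/(x + 6y^2)

so (1/(x + 6y^2)) + (12y/(x + 6y^2))·y' = 0, and therefore
  dy/dx = -(1/(x + 6y^2))/(12y/(x + 6y^2)) = -1/(12y)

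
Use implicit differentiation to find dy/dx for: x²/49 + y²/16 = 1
Apply d/dx to both sides, remembering that y depends on x. Each occurrence of y therefore brings in a y' = dy/dx via the chain rule.

With F(x, y) equal to the left-hand side minus the right, differentiate F term by term:
  d/dx[x^2/49] = 2x/49
  d/dx[y^2/16] = y·y'/8
  d/dx[-1] = 0
Adding these up, d/dx[F] = 0 becomes
  (2x/49) + (y/8)·y' = 0,
so isolating y',
  dy/dx = -(2x/49)/(y/8) = -16x/(49y)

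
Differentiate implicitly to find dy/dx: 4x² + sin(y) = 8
Differentiate both sides with respect to x, treating y as y(x). By the chain rule, any term containing y contributes a factor of y' = dy/dx when we differentiate it.

Move every term to one side and write the relation as F(x, y) = 0. Term by term,
  d/dx[4x^2] = 8x
  d/dx[sin(y)] = y'·cos(y)
  d/dx[-8] = 0

The pieces without y' make up ∂F/∂x and the coefficient of y' is ∂F/∂y:
  ∂F/∂x = 8x,
  ∂F/∂y = cos(y).

Since d/dx[F] = ∂F/∂x + (∂F/∂y)·y' = 0, solve for y':
  (∂F/∂y)·y' = -∂F/∂x
  dy/dx = -(∂F/∂x)/(∂F/∂y) = -(8x)/(cos(y)) = -8x/cos(y)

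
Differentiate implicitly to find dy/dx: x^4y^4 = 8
Apply d/dx to both sides, remembering that y depends on x. Each occurrence of y therefore brings in a y' = dy/dx via the chain rule.

With F(x, y) equal to the left-hand side minus the right, differentiate F term by term:
  d/dx[x^4y^4] = 4x^4y^3·y' + 4x^3y^4
  d/dx[-8] = 0
Adding these up, d/dx[F] = 0 becomes
  (4x^3y^4) + (4x^4y^3)·y' = 0,
so isolating y',
  dy/dx = -(4x^3y^4)/(4x^4y^3) = -y/x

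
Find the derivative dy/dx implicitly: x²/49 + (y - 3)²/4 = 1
Apply d/dx to both sides, remembering that y depends on x. Each occurrence of y therefore brings in a y' = dy/dx via the chain rule.

With F(x, y) equal to the left-hand side minus the right, differentiate F term by term:
  d/dx[x^2/49] = 2x/49
  d/dx[(y - 3)^2/4] = y'(y - 3)/2
  d/dx[-1] = 0
Adding these up, d/dx[F] = 0 becomes
  (2x/49) + (y/2 - 3/2)·y' = 0,
so isolating y',
  dy/dx = -(2x/49)/(y/2 - 3/2)
        = -(2x/49)/((y - 3)/2) = -4x/(49y - 147)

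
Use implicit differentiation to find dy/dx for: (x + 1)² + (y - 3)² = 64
Apply d/dx to both sides, remembering that y depends on x. Each occurrence of y therefore brings in a y' = dy/dx via the chain rule.

With F(x, y) equal to the left-hand side minus the right, differentiate F term by term:
  d/dx[(x + 1)^2] = 2x + 2
  d/dx[(y - 3)^2] = 2·y'(y - 3)
  d/dx[-64] = 0
Adding these up, d/dx[F] = 0 becomes
  (2x + 2) + (2y - 6)·y' = 0,
so isolating y',
  dy/dx = -(2x + 2)/(2y - 6) = (-x - 1)/(y - 3)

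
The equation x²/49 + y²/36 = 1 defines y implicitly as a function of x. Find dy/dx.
Differentiate both sides with respect to x, treating y as y(x). By the chain rule, any term containing y contributes a factor of y' = dy/dx when we differentiate it.

Move every term to one side and write the relation as F(x, y) = 0. Term by term,
  d/dx[x^2/49] = 2x/49
  d/dx[y^2/36] = y·y'/18
  d/dx[-1] = 0

The pieces without y' make up ∂F/∂x and the coefficient of y' is ∂F/∂y:
  ∂F/∂x = 2x/49,
  ∂F/∂y = y/18.

Since d/dx[F] = ∂F/∂x + (∂F/∂y)·y' = 0, solve for y':
  (∂F/∂y)·y' = -∂F/∂x
  dy/dx = -(∂F/∂x)/(∂F/∂y) = -(2x/49)/(y/18) = -36x/(49y)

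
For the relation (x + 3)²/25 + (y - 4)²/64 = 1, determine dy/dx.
Differentiate the relation implicitly: treat y = y(x) and apply the chain rule, so every y-derivative picks up a y' = dy/dx factor.

With everything moved to the left-hand side, differentiate term by term:
  d/dx[(x + 3)^2/25] = 2x/25 + 6/25
  d/dx[(y - 4)^2/64] = y'(y - 4)/32
  d/dx[-1] = 0

Separating the contributions that come from x directly and those that come through y:
  without y':      2x/25 + 6/25
  multiplying y':  y/32 - 1/8

so (2x/25 + 6/25) + (y/32 - 1/8)·y' = 0, and therefore
  dy/dx = -(2x/25 + 6/25)/(y/32 - 1/8)
        = -(2(x + 3)/25)/((y - 4)/32) = 64(-x - 3)/(25(y - 4))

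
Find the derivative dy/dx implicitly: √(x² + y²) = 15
Take d/dx of both sides. Since y is implicitly a function of x, the chain rule attaches a y' = dy/dx factor whenever we differentiate through y.

Set F(x, y) = (left side) − (right side), so the curve is F = 0. Differentiating each term of F:
  d/dx[√(x^2 + y^2)] = (x + y·y')/√(x^2 + y^2)
  d/dx[-15] = 0

Collecting, the y'-free part is the partial derivative in x and the y' coefficient is the partial derivative in y:
  ∂F/∂x = x/√(x^2 + y^2)
  ∂F/∂y = y/√(x^2 + y^2)

so d/dx[F(x, y(x))] = ∂F/∂x + (∂F/∂y)·y' = 0. Rearranging,
  dy/dx = -(∂F/∂x)/(∂F/∂y) = -(x/√(x^2 + y^2))/(y/√(x^2 + y^2)) = -x/y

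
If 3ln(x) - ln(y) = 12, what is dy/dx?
Differentiate the relation implicitly: treat y = y(x) and apply the chain rule, so every y-derivative picks up a y' = dy/dx factor.

With everything moved to the left-hand side, differentiate term by term:
  d/dx[3ln(x)] = 3/x
  d/dx[-ln(y)] = -y'/y
  d/dx[-12] = 0

Separating the contributions that come from x directly and those that come through y:
  without y':      3/x
  multiplying y':  -1/y

so (3/x) + (-1/y)·y' = 0, and therefore
  dy/dx = -(3/x)/(-1/y) = 3y/x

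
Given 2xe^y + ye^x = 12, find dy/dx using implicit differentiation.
Take d/dx of both sides. Since y is implicitly a function of x, the chain rule attaches a y' = dy/dx factor whenever we differentiate through y.

Set F(x, y) = (left side) − (right side), so the curve is F = 0. Differentiating each term of F:
  d/dx[2x·e^(y)] = 2x·y'·e^(y) + 2e^(y)
  d/dx[y·e^(x)] = y·e^(x) + y'·e^(x)
  d/dx[-12] = 0

Collecting, the y'-free part is the partial derivative in x and the y' coefficient is the partial derivative in y:
  ∂F/∂x = y·e^(x) + 2e^(y)
  ∂F/∂y = 2x·e^(y) + e^(x)

so d/dx[F(x, y(x))] = ∂F/∂x + (∂F/∂y)·y' = 0. Rearranging,
  dy/dx = -(∂F/∂x)/(∂F/∂y) = -(y·e^(x) + 2e^(y))/(2x·e^(y) + e^(x)) = (-y·e^(x) - 2e^(y))/(2x·e^(y) + e^(x))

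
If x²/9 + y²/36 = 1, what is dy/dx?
Differentiate both sides with respect to x, treating y as y(x). By the chain rule, any term containing y contributes a factor of y' = dy/dx when we differentiate it.

Move every term to one side and write the relation as F(x, y) = 0. Term by term,
  d/dx[x^2/9] = 2x/9
  d/dx[y^2/36] = y·y'/18
  d/dx[-1] = 0

The pieces without y' make up ∂F/∂x and the coefficient of y' is ∂F/∂y:
  ∂F/∂x = 2x/9,
  ∂F/∂y = y/18.

Since d/dx[F] = ∂F/∂x + (∂F/∂y)·y' = 0, solve for y':
  (∂F/∂y)·y' = -∂F/∂x
  dy/dx = -(∂F/∂x)/(∂F/∂y) = -(2x/9)/(y/18) = -4x/y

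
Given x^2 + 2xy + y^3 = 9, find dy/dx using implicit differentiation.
Differentiate both sides with respect to x, treating y as y(x). By the chain rule, any term containing y contributes a factor of y' = dy/dx when we differentiate it.

Move every term to one side and write the relation as F(x, y) = 0. Term by term,
  d/dx[x^2] = 2x
  d/dx[2xy] = 2x·y' + 2y
  d/dx[y^3] = 3y^2·y'
  d/dx[-9] = 0

The pieces without y' make up ∂F/∂x and the coefficient of y' is ∂F/∂y:
  ∂F/∂x = 2x + 2y,
  ∂F/∂y = 2x + 3y^2.

Since d/dx[F] = ∂F/∂x + (∂F/∂y)·y' = 0, solve for y':
  (∂F/∂y)·y' = -∂F/∂x
  dy/dx = -(∂F/∂x)/(∂F/∂y) = -(2x + 2y)/(2x + 3y^2) = 2(-x - y)/(2x + 3y^2)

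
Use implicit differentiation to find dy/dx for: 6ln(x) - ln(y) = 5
Take d/dx of both sides. Since y is implicitly a function of x, the chain rule attaches a y' = dy/dx factor whenever we differentiate through y.

Set F(x, y) = (left side) − (right side), so the curve is F = 0. Differentiating each term of F:
  d/dx[6ln(x)] = 6/x
  d/dx[-ln(y)] = -y'/y
  d/dx[-5] = 0

Collecting, the y'-free part is the partial derivative in x and the y' coefficient is the partial derivative in y:
  ∂F/∂x = 6/x
  ∂F/∂y = -1/y

so d/dx[F(x, y(x))] = ∂F/∂x + (∂F/∂y)·y' = 0. Rearranging,
  dy/dx = -(∂F/∂x)/(∂F/∂y) = -(6/x)/(-1/y) = 6y/x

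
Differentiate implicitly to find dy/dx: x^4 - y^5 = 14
Apply d/dx to both sides, remembering that y depends on x. Each occurrence of y therefore brings in a y' = dy/dx via the chain rule.

With F(x, y) equal to the left-hand side minus the right, differentiate F term by term:
  d/dx[x^4] = 4x^3
  d/dx[-y^5] = -5y^4·y'
  d/dx[-14] = 0
Adding these up, d/dx[F] = 0 becomes
  (4x^3) + (-5y^4)·y' = 0,
so isolating y',
  dy/dx = -(4x^3)/(-5y^4) = 4x^3/(5y^4)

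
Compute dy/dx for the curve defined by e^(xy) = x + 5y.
Apply d/dx to both sides, remembering that y depends on x. Each occurrence of y therefore brings in a y' = dy/dx via the chain rule.

With F(x, y) equal to the left-hand side minus the right, differentiate F term by term:
  d/dx[-x] = -1
  d/dx[-5y] = -5·y'
  d/dx[e^(xy)] = (x·y' + y)·e^(xy)
Adding these up, d/dx[F] = 0 becomes
  (y·e^(xy) - 1) + (x·e^(xy) - 5)·y' = 0,
so isolating y',
  dy/dx = -(y·e^(xy) - 1)/(x·e^(xy) - 5) = (-y·e^(xy) + 1)/(x·e^(xy) - 5)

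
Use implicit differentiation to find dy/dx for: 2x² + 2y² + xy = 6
Apply d/dx to both sides, remembering that y depends on x. Each occurrence of y therefore brings in a y' = dy/dx via the chain rule.

With F(x, y) equal to the left-hand side minus the right, differentiate F term by term:
  d/dx[2x^2] = 4x
  d/dx[xy] = x·y' + y
  d/dx[2y^2] = 4y·y'
  d/dx[-6] = 0
Adding these up, d/dx[F] = 0 becomes
  (4x + y) + (x + 4y)·y' = 0,
so isolating y',
  dy/dx = -(4x + y)/(x + 4y) = (-4x - y)/(x + 4y)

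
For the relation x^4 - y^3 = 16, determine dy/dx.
Apply d/dx to both sides, remembering that y depends on x. Each occurrence of y therefore brings in a y' = dy/dx via the chain rule.

With F(x, y) equal to the left-hand side minus the right, differentiate F term by term:
  d/dx[x^4] = 4x^3
  d/dx[-y^3] = -3y^2·y'
  d/dx[-16] = 0
Adding these up, d/dx[F] = 0 becomes
  (4x^3) + (-3y^2)·y' = 0,
so isolating y',
  dy/dx = -(4x^3)/(-3y^2) = 4x^3/(3y^2)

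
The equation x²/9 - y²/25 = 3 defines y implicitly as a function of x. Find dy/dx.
Apply d/dx to both sides, remembering that y depends on x. Each occurrence of y therefore brings in a y' = dy/dx via the chain rule.

With F(x, y) equal to the left-hand side minus the right, differentiate F term by term:
  d/dx[x^2/9] = 2x/9
  d/dx[-y^2/25] = -2y·y'/25
  d/dx[-3] = 0
Adding these up, d/dx[F] = 0 becomes
  (2x/9) + (-2y/25)·y' = 0,
so isolating y',
  dy/dx = -(2x/9)/(-2y/25) = 25x/(9y)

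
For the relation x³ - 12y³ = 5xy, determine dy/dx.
Differentiate both sides with respect to x, treating y as y(x). By the chain rule, any term containing y contributes a factor of y' = dy/dx when we differentiate it.

Move every term to one side and write the relation as F(x, y) = 0. Term by term,
  d/dx[x^3] = 3x^2
  d/dx[-5xy] = -5x·y' - 5y
  d/dx[-12y^3] = -36y^2·y'

The pieces without y' make up ∂F/∂x and the coefficient of y' is ∂F/∂y:
  ∂F/∂x = 3x^2 - 5y,
  ∂F/∂y = -5x - 36y^2.

Since d/dx[F] = ∂F/∂x + (∂F/∂y)·y' = 0, solve for y':
  (∂F/∂y)·y' = -∂F/∂x
  dy/dx = -(∂F/∂x)/(∂F/∂y) = -(3x^2 - 5y)/(-5x - 36y^2) = (3x^2 - 5y)/(5x + 36y^2)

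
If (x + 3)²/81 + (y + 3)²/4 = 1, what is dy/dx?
Differentiate both sides with respect to x, treating y as y(x). By the chain rule, any term containing y contributes a factor of y' = dy/dx when we differentiate it.

Move every term to one side and write the relation as F(x, y) = 0. Term by term,
  d/dx[(x + 3)^2/81] = 2x/81 + 2/27
  d/dx[(y + 3)^2/4] = y'(y + 3)/2
  d/dx[-1] = 0

The pieces without y' make up ∂F/∂x and the coefficient of y' is ∂F/∂y:
  ∂F/∂x = 2x/81 + 2/27,
  ∂F/∂y = y/2 + 3/2.

Since d/dx[F] = ∂F/∂x + (∂F/∂y)·y' = 0, solve for y':
  (∂F/∂y)·y' = -∂F/∂x
  dy/dx = -(∂F/∂x)/(∂F/∂y) = -(2x/81 + 2/27)/(y/2 + 3/2)
        = -(2(x + 3)/81)/((y + 3)/2) = 4(-x - 3)/(81(y + 3))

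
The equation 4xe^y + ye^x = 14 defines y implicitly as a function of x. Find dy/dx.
Differentiate the relation implicitly: treat y = y(x) and apply the chain rule, so every y-derivative picks up a y' = dy/dx factor.

With everything moved to the left-hand side, differentiate term by term:
  d/dx[4x·e^(y)] = 4x·y'·e^(y) + 4e^(y)
  d/dx[y·e^(x)] = y·e^(x) + y'·e^(x)
  d/dx[-14] = 0

Separating the contributions that come from x directly and those that come through y:
  without y':      y·e^(x) + 4e^(y)
  multiplying y':  4x·e^(y) + e^(x)

so (y·e^(x) + 4e^(y)) + (4x·e^(y) + e^(x))·y' = 0, and therefore
  dy/dx = -(y·e^(x) + 4e^(y))/(4x·e^(y) + e^(x)) = (-y·e^(x) - 4e^(y))/(4x·e^(y) + e^(x))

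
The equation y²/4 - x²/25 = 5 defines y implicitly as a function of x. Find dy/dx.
Apply d/dx to both sides, remembering that y depends on x. Each occurrence of y therefore brings in a y' = dy/dx via the chain rule.

With F(x, y) equal to the left-hand side minus the right, differentiate F term by term:
  d/dx[-x^2/25] = -2x/25
  d/dx[y^2/4] = y·y'/2
  d/dx[-5] = 0
Adding these up, d/dx[F] = 0 becomes
  (-2x/25) + (y/2)·y' = 0,
so isolating y',
  dy/dx = -(-2x/25)/(y/2) = 4x/(25y)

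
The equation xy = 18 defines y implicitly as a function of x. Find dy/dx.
Apply d/dx to both sides, remembering that y depends on x. Each occurrence of y therefore brings in a y' = dy/dx via the chain rule.

With F(x, y) equal to the left-hand side minus the right, differentiate F term by term:
  d/dx[xy] = x·y' + y
  d/dx[-18] = 0
Adding these up, d/dx[F] = 0 becomes
  (y) + (x)·y' = 0,
so isolating y',
  dy/dx = -(y)/(x) = -y/x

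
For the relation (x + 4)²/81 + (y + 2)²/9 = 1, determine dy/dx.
Differentiate both sides with respect to x, treating y as y(x). By the chain rule, any term containing y contributes a factor of y' = dy/dx when we differentiate it.

Move every term to one side and write the relation as F(x, y) = 0. Term by term,
  d/dx[(x + 4)^2/81] = 2x/81 + 8/81
  d/dx[(y + 2)^2/9] = 2·y'(y + 2)/9
  d/dx[-1] = 0

The pieces without y' make up ∂F/∂x and the coefficient of y' is ∂F/∂y:
  ∂F/∂x = 2x/81 + 8/81,
  ∂F/∂y = 2y/9 + 4/9.

Since d/dx[F] = ∂F/∂x + (∂F/∂y)·y' = 0, solve for y':
  (∂F/∂y)·y' = -∂F/∂x
  dy/dx = -(∂F/∂x)/(∂F/∂y) = -(2x/81 + 8/81)/(2y/9 + 4/9)
        = -(2(x + 4)/81)/(2(y + 2)/9) = (-x - 4)/(9(y + 2))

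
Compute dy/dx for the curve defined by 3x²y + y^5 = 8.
Apply d/dx to both sides, remembering that y depends on x. Each occurrence of y therefore brings in a y' = dy/dx via the chain rule.

With F(x, y) equal to the left-hand side minus the right, differentiate F term by term:
  d/dx[3x^2y] = 3x^2·y' + 6xy
  d/dx[y^5] = 5y^4·y'
  d/dx[-8] = 0
Adding these up, d/dx[F] = 0 becomes
  (6xy) + (3x^2 + 5y^4)·y' = 0,
so isolating y',
  dy/dx = -(6xy)/(3x^2 + 5y^4) = -6xy/(3x^2 + 5y^4)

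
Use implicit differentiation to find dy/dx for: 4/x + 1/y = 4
Apply d/dx to both sides, remembering that y depends on x. Each occurrence of y therefore brings in a y' = dy/dx via the chain rule.

With F(x, y) equal to the left-hand side minus the right, differentiate F term by term:
  d/dx[1/y] = -y'/y^2
  d/dx[4/x] = -4/x^2
  d/dx[-4] = 0
Adding these up, d/dx[F] = 0 becomes
  (-4/x^2) + (-1/y^2)·y' = 0,
so isolating y',
  dy/dx = -(-4/x^2)/(-1/y^2) = -4y^2/x^2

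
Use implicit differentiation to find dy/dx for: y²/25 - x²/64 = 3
Apply d/dx to both sides, remembering that y depends on x. Each occurrence of y therefore brings in a y' = dy/dx via the chain rule.

With F(x, y) equal to the left-hand side minus the right, differentiate F term by term:
  d/dx[-x^2/64] = -x/32
  d/dx[y^2/25] = 2y·y'/25
  d/dx[-3] = 0
Adding these up, d/dx[F] = 0 becomes
  (-x/32) + (2y/25)·y' = 0,
so isolating y',
  dy/dx = -(-x/32)/(2y/25) = 25x/(64y)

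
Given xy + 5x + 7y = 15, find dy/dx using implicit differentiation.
Differentiate the relation implicitly: treat y = y(x) and apply the chain rule, so every y-derivative picks up a y' = dy/dx factor.

With everything moved to the left-hand side, differentiate term by term:
  d/dx[xy] = x·y' + y
  d/dx[5x] = 5
  d/dx[7y] = 7·y'
  d/dx[-15] = 0

Separating the contributions that come from x directly and those that come through y:
  without y':      y + 5
  multiplying y':  x + 7

so (y + 5) + (x + 7)·y' = 0, and therefore
  dy/dx = -(y + 5)/(x + 7) = (-y - 5)/(x + 7)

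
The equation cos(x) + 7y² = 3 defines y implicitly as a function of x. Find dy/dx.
Differentiate the relation implicitly: treat y = y(x) and apply the chain rule, so every y-derivative picks up a y' = dy/dx factor.

With everything moved to the left-hand side, differentiate term by term:
  d/dx[7y^2] = 14y·y'
  d/dx[cos(x)] = -sin(x)
  d/dx[-3] = 0

Separating the contributions that come from x directly and those that come through y:
  without y':      -sin(x)
  multiplying y':  14y

so (-sin(x)) + (14y)·y' = 0, and therefore
  dy/dx = -(-sin(x))/(14y) = sin(x)/(14y)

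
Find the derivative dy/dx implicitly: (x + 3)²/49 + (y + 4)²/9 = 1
Take d/dx of both sides. Since y is implicitly a function of x, the chain rule attaches a y' = dy/dx factor whenever we differentiate through y.

Set F(x, y) = (left side) − (right side), so the curve is F = 0. Differentiating each term of F:
  d/dx[(x + 3)^2/49] = 2x/49 + 6/49
  d/dx[(y + 4)^2/9] = 2·y'(y + 4)/9
  d/dx[-1] = 0

Collecting, the y'-free part is the partial derivative in x and the y' coefficient is the partial derivative in y:
  ∂F/∂x = 2x/49 + 6/49
  ∂F/∂y = 2y/9 + 8/9

so d/dx[F(x, y(x))] = ∂F/∂x + (∂F/∂y)·y' = 0. Rearranging,
  dy/dx = -(∂F/∂x)/(∂F/∂y) = -(2x/49 + 6/49)/(2y/9 + 8/9)
        = -(2(x + 3)/49)/(2(y + 4)/9) = 9(-x - 3)/(49(y + 4))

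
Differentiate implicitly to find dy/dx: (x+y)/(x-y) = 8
Apply d/dx to both sides, remembering that y depends on x. Each occurrence of y therefore brings in a y' = dy/dx via the chain rule.

With F(x, y) equal to the left-hand side minus the right, differentiate F term by term:
  d/dx[(x + y)/(x - y)] = (y' + 1)/(x - y) + (x + y)(y' - 1)/(x - y)^2
  d/dx[-8] = 0
Adding these up, d/dx[F] = 0 becomes
  (1/(x - y) - (x + y)/(x - y)^2) + (1/(x - y) + (x + y)/(x - y)^2)·y' = 0,
so isolating y',
  dy/dx = -(1/(x - y) - (x + y)/(x - y)^2)/(1/(x - y) + (x + y)/(x - y)^2)
        = -(-2y/(x - y)^2)/(2x/(x - y)^2) = y/x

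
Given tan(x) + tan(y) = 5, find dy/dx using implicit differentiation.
Apply d/dx to both sides, remembering that y depends on x. Each occurrence of y therefore brings in a y' = dy/dx via the chain rule.

With F(x, y) equal to the left-hand side minus the right, differentiate F term by term:
  d/dx[tan(x)] = tan(x)^2 + 1
  d/dx[tan(y)] = y'(tan(y)^2 + 1)
  d/dx[-5] = 0
Adding these up, d/dx[F] = 0 becomes
  (tan(x)^2 + 1) + (tan(y)^2 + 1)·y' = 0,
so isolating y',
  dy/dx = -(tan(x)^2 + 1)/(tan(y)^2 + 1) = -cos(y)^2/cos(x)^2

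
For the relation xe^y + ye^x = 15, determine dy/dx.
Take d/dx of both sides. Since y is implicitly a function of x, the chain rule attaches a y' = dy/dx factor whenever we differentiate through y.

Set F(x, y) = (left side) − (right side), so the curve is F = 0. Differentiating each term of F:
  d/dx[x·e^(y)] = x·y'·e^(y) + e^(y)
  d/dx[y·e^(x)] = y·e^(x) + y'·e^(x)
  d/dx[-15] = 0

Collecting, the y'-free part is the partial derivative in x and the y' coefficient is the partial derivative in y:
  ∂F/∂x = y·e^(x) + e^(y)
  ∂F/∂y = x·e^(y) + e^(x)

so d/dx[F(x, y(x))] = ∂F/∂x + (∂F/∂y)·y' = 0. Rearranging,
  dy/dx = -(∂F/∂x)/(∂F/∂y) = -(y·e^(x) + e^(y))/(x·e^(y) + e^(x)) = (-y·e^(x) - e^(y))/(x·e^(y) + e^(x))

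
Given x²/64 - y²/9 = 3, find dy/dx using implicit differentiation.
Differentiate the relation implicitly: treat y = y(x) and apply the chain rule, so every y-derivative picks up a y' = dy/dx factor.

With everything moved to the left-hand side, differentiate term by term:
  d/dx[x^2/64] = x/32
  d/dx[-y^2/9] = -2y·y'/9
  d/dx[-3] = 0

Separating the contributions that come from x directly and those that come through y:
  without y':      x/32
  multiplying y':  -2y/9

so (x/32) + (-2y/9)·y' = 0, and therefore
  dy/dx = -(x/32)/(-2y/9) = 9x/(64y)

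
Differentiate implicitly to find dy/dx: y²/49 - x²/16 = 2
Take d/dx of both sides. Since y is implicitly a function of x, the chain rule attaches a y' = dy/dx factor whenever we differentiate through y.

Set F(x, y) = (left side) − (right side), so the curve is F = 0. Differentiating each term of F:
  d/dx[-x^2/16] = -x/8
  d/dx[y^2/49] = 2y·y'/49
  d/dx[-2] = 0

Collecting, the y'-free part is the partial derivative in x and the y' coefficient is the partial derivative in y:
  ∂F/∂x = -x/8
  ∂F/∂y = 2y/49

so d/dx[F(x, y(x))] = ∂F/∂x + (∂F/∂y)·y' = 0. Rearranging,
  dy/dx = -(∂F/∂x)/(∂F/∂y) = -(-x/8)/(2y/49) = 49x/(16y)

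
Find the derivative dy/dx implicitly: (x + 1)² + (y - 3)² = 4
Differentiate the relation implicitly: treat y = y(x) and apply the chain rule, so every y-derivative picks up a y' = dy/dx factor.

With everything moved to the left-hand side, differentiate term by term:
  d/dx[(x + 1)^2] = 2x + 2
  d/dx[(y - 3)^2] = 2·y'(y - 3)
  d/dx[-4] = 0

Separating the contributions that come from x directly and those that come through y:
  without y':      2x + 2
  multiplying y':  2y - 6

so (2x + 2) + (2y - 6)·y' = 0, and therefore
  dy/dx = -(2x + 2)/(2y - 6) = (-x - 1)/(y - 3)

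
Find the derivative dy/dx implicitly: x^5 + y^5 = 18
Apply d/dx to both sides, remembering that y depends on x. Each occurrence of y therefore brings in a y' = dy/dx via the chain rule.

With F(x, y) equal to the left-hand side minus the right, differentiate F term by term:
  d/dx[x^5] = 5x^4
  d/dx[y^5] = 5y^4·y'
  d/dx[-18] = 0
Adding these up, d/dx[F] = 0 becomes
  (5x^4) + (5y^4)·y' = 0,
so isolating y',
  dy/dx = -(5x^4)/(5y^4) = -x^4/y^4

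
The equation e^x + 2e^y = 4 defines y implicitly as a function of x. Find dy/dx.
Apply d/dx to both sides, remembering that y depends on x. Each occurrence of y therefore brings in a y' = dy/dx via the chain rule.

With F(x, y) equal to the left-hand side minus the right, differentiate F term by term:
  d/dx[e^(x)] = e^(x)
  d/dx[2e^(y)] = 2·y'·e^(y)
  d/dx[-4] = 0
Adding these up, d/dx[F] = 0 becomes
  (e^(x)) + (2e^(y))·y' = 0,
so isolating y',
  dy/dx = -(e^(x))/(2e^(y)) = -e^(x - y)/2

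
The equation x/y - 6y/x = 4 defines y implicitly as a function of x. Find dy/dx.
Take d/dx of both sides. Since y is implicitly a function of x, the chain rule attaches a y' = dy/dx factor whenever we differentiate through y.

Set F(x, y) = (left side) − (right side), so the curve is F = 0. Differentiating each term of F:
  d/dx[x/y] = -x·y'/y^2 + 1/y
  d/dx[-6y/x] = -6·y'/x + 6y/x^2
  d/dx[-4] = 0

Collecting, the y'-free part is the partial derivative in x and the y' coefficient is the partial derivative in y:
  ∂F/∂x = 1/y + 6y/x^2
  ∂F/∂y = -x/y^2 - 6/x

so d/dx[F(x, y(x))] = ∂F/∂x + (∂F/∂y)·y' = 0. Rearranging,
  dy/dx = -(∂F/∂x)/(∂F/∂y) = -(1/y + 6y/x^2)/(-x/y^2 - 6/x)
        = -((x^2 + 6y^2)/(x^2y))/(-(x^2 + 6y^2)/(xy^2)) = y/x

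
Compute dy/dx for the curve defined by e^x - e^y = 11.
Differentiate both sides with respect to x, treating y as y(x). By the chain rule, any term containing y contributes a factor of y' = dy/dx when we differentiate it.

Move every term to one side and write the relation as F(x, y) = 0. Term by term,
  d/dx[e^(x)] = e^(x)
  d/dx[-e^(y)] = -y'·e^(y)
  d/dx[-11] = 0

The pieces without y' make up ∂F/∂x and the coefficient of y' is ∂F/∂y:
  ∂F/∂x = e^(x),
  ∂F/∂y = -e^(y).

Since d/dx[F] = ∂F/∂x + (∂F/∂y)·y' = 0, solve for y':
  (∂F/∂y)·y' = -∂F/∂x
  dy/dx = -(∂F/∂x)/(∂F/∂y) = -(e^(x))/(-e^(y)) = e^(x - y)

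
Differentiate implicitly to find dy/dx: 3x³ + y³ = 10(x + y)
Differentiate the relation implicitly: treat y = y(x) and apply the chain rule, so every y-derivative picks up a y' = dy/dx factor.

With everything moved to the left-hand side, differentiate term by term:
  d/dx[3x^3] = 9x^2
  d/dx[-10x] = -10
  d/dx[y^3] = 3y^2·y'
  d/dx[-10y] = -10·y'

Separating the contributions that come from x directly and those that come through y:
  without y':      9x^2 - 10
  multiplying y':  3y^2 - 10

so (9x^2 - 10) + (3y^2 - 10)·y' = 0, and therefore
  dy/dx = -(9x^2 - 10)/(3y^2 - 10) = (10 - 9x^2)/(3y^2 - 10)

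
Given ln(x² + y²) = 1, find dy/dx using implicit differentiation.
Take d/dx of both sides. Since y is implicitly a function of x, the chain rule attaches a y' = dy/dx factor whenever we differentiate through y.

Set F(x, y) = (left side) − (right side), so the curve is F = 0. Differentiating each term of F:
  d/dx[ln(x^2 + y^2)] = (2x + 2y·y')/(x^2 + y^2)
  d/dx[-1] = 0

Collecting, the y'-free part is the partial derivative in x and the y' coefficient is the partial derivative in y:
  ∂F/∂x = 2x/(x^2 + y^2)
  ∂F/∂y = 2y/(x^2 + y^2)

so d/dx[F(x, y(x))] = ∂F/∂x + (∂F/∂y)·y' = 0. Rearranging,
  dy/dx = -(∂F/∂x)/(∂F/∂y) = -(2x/(x^2 + y^2))/(2y/(x^2 + y^2)) = -x/y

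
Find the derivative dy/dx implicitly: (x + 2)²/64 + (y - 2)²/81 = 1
Differentiate both sides with respect to x, treating y as y(x). By the chain rule, any term containing y contributes a factor of y' = dy/dx when we differentiate it.

Move every term to one side and write the relation as F(x, y) = 0. Term by term,
  d/dx[(x + 2)^2/64] = x/32 + 1/16
  d/dx[(y - 2)^2/81] = 2·y'(y - 2)/81
  d/dx[-1] = 0

The pieces without y' make up ∂F/∂x and the coefficient of y' is ∂F/∂y:
  ∂F/∂x = x/32 + 1/16,
  ∂F/∂y = 2y/81 - 4/81.

Since d/dx[F] = ∂F/∂x + (∂F/∂y)·y' = 0, solve for y':
  (∂F/∂y)·y' = -∂F/∂x
  dy/dx = -(∂F/∂x)/(∂F/∂y) = -(x/32 + 1/16)/(2y/81 - 4/81)
        = -((x + 2)/32)/(2(y - 2)/81) = 81(-x - 2)/(64(y - 2))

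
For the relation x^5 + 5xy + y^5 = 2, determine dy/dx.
Take d/dx of both sides. Since y is implicitly a function of x, the chain rule attaches a y' = dy/dx factor whenever we differentiate through y.

Set F(x, y) = (left side) − (right side), so the curve is F = 0. Differentiating each term of F:
  d/dx[x^5] = 5x^4
  d/dx[5xy] = 5x·y' + 5y
  d/dx[y^5] = 5y^4·y'
  d/dx[-2] = 0

Collecting, the y'-free part is the partial derivative in x and the y' coefficient is the partial derivative in y:
  ∂F/∂x = 5x^4 + 5y
  ∂F/∂y = 5x + 5y^4

so d/dx[F(x, y(x))] = ∂F/∂x + (∂F/∂y)·y' = 0. Rearranging,
  dy/dx = -(∂F/∂x)/(∂F/∂y) = -(5x^4 + 5y)/(5x + 5y^4) = (-x^4 - y)/(x + y^4)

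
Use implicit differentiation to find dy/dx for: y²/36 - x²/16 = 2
Differentiate the relation implicitly: treat y = y(x) and apply the chain rule, so every y-derivative picks up a y' = dy/dx factor.

With everything moved to the left-hand side, differentiate term by term:
  d/dx[-x^2/16] = -x/8
  d/dx[y^2/36] = y·y'/18
  d/dx[-2] = 0

Separating the contributions that come from x directly and those that come through y:
  without y':      -x/8
  multiplying y':  y/18

so (-x/8) + (y/18)·y' = 0, and therefore
  dy/dx = -(-x/8)/(y/18) = 9x/(4y)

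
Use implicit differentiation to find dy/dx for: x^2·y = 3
Differentiate both sides with respect to x, treating y as y(x). By the chain rule, any term containing y contributes a factor of y' = dy/dx when we differentiate it.

Move every term to one side and write the relation as F(x, y) = 0. Term by term,
  d/dx[x^2y] = x^2·y' + 2xy
  d/dx[-3] = 0

The pieces without y' make up ∂F/∂x and the coefficient of y' is ∂F/∂y:
  ∂F/∂x = 2xy,
  ∂F/∂y = x^2.

Since d/dx[F] = ∂F/∂x + (∂F/∂y)·y' = 0, solve for y':
  (∂F/∂y)·y' = -∂F/∂x
  dy/dx = -(∂F/∂x)/(∂F/∂y) = -(2xy)/(x^2) = -2y/x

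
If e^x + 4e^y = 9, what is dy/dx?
Apply d/dx to both sides, remembering that y depends on x. Each occurrence of y therefore brings in a y' = dy/dx via the chain rule.

With F(x, y) equal to the left-hand side minus the right, differentiate F term by term:
  d/dx[e^(x)] = e^(x)
  d/dx[4e^(y)] = 4·y'·e^(y)
  d/dx[-9] = 0
Adding these up, d/dx[F] = 0 becomes
  (e^(x)) + (4e^(y))·y' = 0,
so isolating y',
  dy/dx = -(e^(x))/(4e^(y)) = -e^(x - y)/4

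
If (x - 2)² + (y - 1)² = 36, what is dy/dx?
Apply d/dx to both sides, remembering that y depends on x. Each occurrence of y therefore brings in a y' = dy/dx via the chain rule.

With F(x, y) equal to the left-hand side minus the right, differentiate F term by term:
  d/dx[(x - 2)^2] = 2x - 4
  d/dx[(y - 1)^2] = 2·y'(y - 1)
  d/dx[-36] = 0
Adding these up, d/dx[F] = 0 becomes
  (2x - 4) + (2y - 2)·y' = 0,
so isolating y',
  dy/dx = -(2x - 4)/(2y - 2) = (2 - x)/(y - 1)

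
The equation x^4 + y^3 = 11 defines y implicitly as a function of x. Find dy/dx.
Take d/dx of both sides. Since y is implicitly a function of x, the chain rule attaches a y' = dy/dx factor whenever we differentiate through y.

Set F(x, y) = (left side) − (right side), so the curve is F = 0. Differentiating each term of F:
  d/dx[x^4] = 4x^3
  d/dx[y^3] = 3y^2·y'
  d/dx[-11] = 0

Collecting, the y'-free part is the partial derivative in x and the y' coefficient is the partial derivative in y:
  ∂F/∂x = 4x^3
  ∂F/∂y = 3y^2

so d/dx[F(x, y(x))] = ∂F/∂x + (∂F/∂y)·y' = 0. Rearranging,
  dy/dx = -(∂F/∂x)/(∂F/∂y) = -(4x^3)/(3y^2) = -4x^3/(3y^2)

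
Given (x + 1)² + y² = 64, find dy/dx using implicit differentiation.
Take d/dx of both sides. Since y is implicitly a function of x, the chain rule attaches a y' = dy/dx factor whenever we differentiate through y.

Set F(x, y) = (left side) − (right side), so the curve is F = 0. Differentiating each term of F:
  d/dx[y^2] = 2y·y'
  d/dx[(x + 1)^2] = 2x + 2
  d/dx[-64] = 0

Collecting, the y'-free part is the partial derivative in x and the y' coefficient is the partial derivative in y:
  ∂F/∂x = 2x + 2
  ∂F/∂y = 2y

so d/dx[F(x, y(x))] = ∂F/∂x + (∂F/∂y)·y' = 0. Rearranging,
  dy/dx = -(∂F/∂x)/(∂F/∂y) = -(2x + 2)/(2y) = (-x - 1)/y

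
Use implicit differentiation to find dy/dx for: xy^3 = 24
Take d/dx of both sides. Since y is implicitly a function of x, the chain rule attaches a y' = dy/dx factor whenever we differentiate through y.

Set F(x, y) = (left side) − (right side), so the curve is F = 0. Differentiating each term of F:
  d/dx[xy^3] = 3xy^2·y' + y^3
  d/dx[-24] = 0

Collecting, the y'-free part is the partial derivative in x and the y' coefficient is the partial derivative in y:
  ∂F/∂x = y^3
  ∂F/∂y = 3xy^2

so d/dx[F(x, y(x))] = ∂F/∂x + (∂F/∂y)·y' = 0. Rearranging,
  dy/dx = -(∂F/∂x)/(∂F/∂y) = -(y^3)/(3xy^2) = -y/(3x)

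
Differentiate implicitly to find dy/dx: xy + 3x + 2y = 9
Differentiate both sides with respect to x, treating y as y(x). By the chain rule, any term containing y contributes a factor of y' = dy/dx when we differentiate it.

Move every term to one side and write the relation as F(x, y) = 0. Term by term,
  d/dx[xy] = x·y' + y
  d/dx[3x] = 3
  d/dx[2y] = 2·y'
  d/dx[-9] = 0

The pieces without y' make up ∂F/∂x and the coefficient of y' is ∂F/∂y:
  ∂F/∂x = y + 3,
  ∂F/∂y = x + 2.

Since d/dx[F] = ∂F/∂x + (∂F/∂y)·y' = 0, solve for y':
  (∂F/∂y)·y' = -∂F/∂x
  dy/dx = -(∂F/∂x)/(∂F/∂y) = -(y + 3)/(x + 2) = (-y - 3)/(x + 2)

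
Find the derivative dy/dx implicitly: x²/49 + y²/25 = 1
Apply d/dx to both sides, remembering that y depends on x. Each occurrence of y therefore brings in a y' = dy/dx via the chain rule.

With F(x, y) equal to the left-hand side minus the right, differentiate F term by term:
  d/dx[x^2/49] = 2x/49
  d/dx[y^2/25] = 2y·y'/25
  d/dx[-1] = 0
Adding these up, d/dx[F] = 0 becomes
  (2x/49) + (2y/25)·y' = 0,
so isolating y',
  dy/dx = -(2x/49)/(2y/25) = -25x/(49y)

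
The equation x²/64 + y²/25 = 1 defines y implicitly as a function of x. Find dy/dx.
Apply d/dx to both sides, remembering that y depends on x. Each occurrence of y therefore brings in a y' = dy/dx via the chain rule.

With F(x, y) equal to the left-hand side minus the right, differentiate F term by term:
  d/dx[x^2/64] = x/32
  d/dx[y^2/25] = 2y·y'/25
  d/dx[-1] = 0
Adding these up, d/dx[F] = 0 becomes
  (x/32) + (2y/25)·y' = 0,
so isolating y',
  dy/dx = -(x/32)/(2y/25) = -25x/(64y)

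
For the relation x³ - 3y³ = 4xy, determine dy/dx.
Differentiate both sides with respect to x, treating y as y(x). By the chain rule, any term containing y contributes a factor of y' = dy/dx when we differentiate it.

Move every term to one side and write the relation as F(x, y) = 0. Term by term,
  d/dx[x^3] = 3x^2
  d/dx[-4xy] = -4x·y' - 4y
  d/dx[-3y^3] = -9y^2·y'

The pieces without y' make up ∂F/∂x and the coefficient of y' is ∂F/∂y:
  ∂F/∂x = 3x^2 - 4y,
  ∂F/∂y = -4x - 9y^2.

Since d/dx[F] = ∂F/∂x + (∂F/∂y)·y' = 0, solve for y':
  (∂F/∂y)·y' = -∂F/∂x
  dy/dx = -(∂F/∂x)/(∂F/∂y) = -(3x^2 - 4y)/(-4x - 9y^2) = (3x^2 - 4y)/(4x + 9y^2)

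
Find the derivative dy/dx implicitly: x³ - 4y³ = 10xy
Differentiate the relation implicitly: treat y = y(x) and apply the chain rule, so every y-derivative picks up a y' = dy/dx factor.

With everything moved to the left-hand side, differentiate term by term:
  d/dx[x^3] = 3x^2
  d/dx[-10xy] = -10x·y' - 10y
  d/dx[-4y^3] = -12y^2·y'

Separating the contributions that come from x directly and those that come through y:
  without y':      3x^2 - 10y
  multiplying y':  -10x - 12y^2

so (3x^2 - 10y) + (-10x - 12y^2)·y' = 0, and therefore
  dy/dx = -(3x^2 - 10y)/(-10x - 12y^2) = (3x^2 - 10y)/(2(5x + 6y^2))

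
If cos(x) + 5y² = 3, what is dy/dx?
Apply d/dx to both sides, remembering that y depends on x. Each occurrence of y therefore brings in a y' = dy/dx via the chain rule.

With F(x, y) equal to the left-hand side minus the right, differentiate F term by term:
  d/dx[5y^2] = 10y·y'
  d/dx[cos(x)] = -sin(x)
  d/dx[-3] = 0
Adding these up, d/dx[F] = 0 becomes
  (-sin(x)) + (10y)·y' = 0,
so isolating y',
  dy/dx = -(-sin(x))/(10y) = sin(x)/(10y)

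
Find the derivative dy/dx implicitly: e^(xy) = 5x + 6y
Take d/dx of both sides. Since y is implicitly a function of x, the chain rule attaches a y' = dy/dx factor whenever we differentiate through y.

Set F(x, y) = (left side) − (right side), so the curve is F = 0. Differentiating each term of F:
  d/dx[-5x] = -5
  d/dx[-6y] = -6·y'
  d/dx[e^(xy)] = (x·y' + y)·e^(xy)

Collecting, the y'-free part is the partial derivative in x and the y' coefficient is the partial derivative in y:
  ∂F/∂x = y·e^(xy) - 5
  ∂F/∂y = x·e^(xy) - 6

so d/dx[F(x, y(x))] = ∂F/∂x + (∂F/∂y)·y' = 0. Rearranging,
  dy/dx = -(∂F/∂x)/(∂F/∂y) = -(y·e^(xy) - 5)/(x·e^(xy) - 6) = (-y·e^(xy) + 5)/(x·e^(xy) - 6)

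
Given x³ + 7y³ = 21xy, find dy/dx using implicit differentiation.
Take d/dx of both sides. Since y is implicitly a function of x, the chain rule attaches a y' = dy/dx factor whenever we differentiate through y.

Set F(x, y) = (left side) − (right side), so the curve is F = 0. Differentiating each term of F:
  d/dx[x^3] = 3x^2
  d/dx[-21xy] = -21x·y' - 21y
  d/dx[7y^3] = 21y^2·y'

Collecting, the y'-free part is the partial derivative in x and the y' coefficient is the partial derivative in y:
  ∂F/∂x = 3x^2 - 21y
  ∂F/∂y = -21x + 21y^2

so d/dx[F(x, y(x))] = ∂F/∂x + (∂F/∂y)·y' = 0. Rearranging,
  dy/dx = -(∂F/∂x)/(∂F/∂y) = -(3x^2 - 21y)/(-21x + 21y^2) = (x^2/7 - y)/(x - y^2)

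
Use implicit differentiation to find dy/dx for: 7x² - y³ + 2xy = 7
Differentiate the relation implicitly: treat y = y(x) and apply the chain rule, so every y-derivative picks up a y' = dy/dx factor.

With everything moved to the left-hand side, differentiate term by term:
  d/dx[7x^2] = 14x
  d/dx[2xy] = 2x·y' + 2y
  d/dx[-y^3] = -3y^2·y'
  d/dx[-7] = 0

Separating the contributions that come from x directly and those that come through y:
  without y':      14x + 2y
  multiplying y':  2x - 3y^2

so (14x + 2y) + (2x - 3y^2)·y' = 0, and therefore
  dy/dx = -(14x + 2y)/(2x - 3y^2) = 2(-7x - y)/(2x - 3y^2)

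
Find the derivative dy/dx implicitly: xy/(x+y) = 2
Apply d/dx to both sides, remembering that y depends on x. Each occurrence of y therefore brings in a y' = dy/dx via the chain rule.

With F(x, y) equal to the left-hand side minus the right, differentiate F term by term:
  d/dx[xy/(x + y)] = xy(-y' - 1)/(x + y)^2 + x·y'/(x + y) + y/(x + y)
  d/dx[-2] = 0
Adding these up, d/dx[F] = 0 becomes
  (-xy/(x + y)^2 + y/(x + y)) + (-xy/(x + y)^2 + x/(x + y))·y' = 0,
so isolating y',
  dy/dx = -(-xy/(x + y)^2 + y/(x + y))/(-xy/(x + y)^2 + x/(x + y))
        = -(y^2/(x + y)^2)/(x^2/(x + y)^2) = -y^2/x^2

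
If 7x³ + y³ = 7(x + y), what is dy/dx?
Differentiate the relation implicitly: treat y = y(x) and apply the chain rule, so every y-derivative picks up a y' = dy/dx factor.

With everything moved to the left-hand side, differentiate term by term:
  d/dx[7x^3] = 21x^2
  d/dx[-7x] = -7
  d/dx[y^3] = 3y^2·y'
  d/dx[-7y] = -7·y'

Separating the contributions that come from x directly and those that come through y:
  without y':      21x^2 - 7
  multiplying y':  3y^2 - 7

so (21x^2 - 7) + (3y^2 - 7)·y' = 0, and therefore
  dy/dx = -(21x^2 - 7)/(3y^2 - 7) = 7(1 - 3x^2)/(3y^2 - 7)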